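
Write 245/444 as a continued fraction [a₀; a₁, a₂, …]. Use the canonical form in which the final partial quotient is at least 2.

245 = 0·444 + 245, so a_0 = 0
444 = 1·245 + 199, so a_1 = 1
245 = 1·199 + 46, so a_2 = 1
199 = 4·46 + 15, so a_3 = 4
46 = 3·15 + 1, so a_4 = 3
15 = 15·1 + 0, so a_5 = 15

[0; 1, 1, 4, 3, 15]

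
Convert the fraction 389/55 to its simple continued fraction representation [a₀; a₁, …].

389 = 7·55 + 4, so a_0 = 7
55 = 13·4 + 3, so a_1 = 13
4 = 1·3 + 1, so a_2 = 1
3 = 3·1 + 0, so a_3 = 3

[7; 13, 1, 3]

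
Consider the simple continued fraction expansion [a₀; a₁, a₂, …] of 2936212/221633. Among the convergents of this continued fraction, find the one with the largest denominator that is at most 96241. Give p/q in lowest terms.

122558/9251

List convergents until the denominator exceeds the bound:
a_0 = 13: 13/1  (≤ bound)
a_1 = 4: 53/4  (≤ bound)
a_2 = 32: 1709/129  (≤ bound)
a_3 = 3: 5180/391  (≤ bound)
a_4 = 11: 58689/4430  (≤ bound)
a_5 = 2: 122558/9251  (≤ bound)
a_6 = 11: 1406827/106191  (> 96241, stop)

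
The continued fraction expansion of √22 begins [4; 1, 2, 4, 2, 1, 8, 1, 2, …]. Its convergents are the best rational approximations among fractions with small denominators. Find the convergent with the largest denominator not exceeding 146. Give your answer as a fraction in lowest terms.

List convergents until the denominator exceeds the bound:
a_0 = 4: 4/1  (≤ bound)
a_1 = 1: 5/1  (≤ bound)
a_2 = 2: 14/3  (≤ bound)
a_3 = 4: 61/13  (≤ bound)
a_4 = 2: 136/29  (≤ bound)
a_5 = 1: 197/42  (≤ bound)
a_6 = 8: 1712/365  (> 146, stop)

197/42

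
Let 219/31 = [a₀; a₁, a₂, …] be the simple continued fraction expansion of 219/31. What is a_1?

219 ÷ 31 → quotient 7, remainder 2
31 ÷ 2 → quotient 15, remainder 1

15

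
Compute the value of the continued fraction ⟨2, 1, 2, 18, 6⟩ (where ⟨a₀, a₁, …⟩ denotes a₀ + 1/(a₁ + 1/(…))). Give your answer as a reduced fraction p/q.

890/333

Collapse the nested fraction from the inside out:
Start with 6.
18 + 1/(6/1) = 18 + 1/6 = 109/6
2 + 1/(109/6) = 2 + 6/109 = 224/109
1 + 1/(224/109) = 1 + 109/224 = 333/224
2 + 1/(333/224) = 2 + 224/333 = 890/333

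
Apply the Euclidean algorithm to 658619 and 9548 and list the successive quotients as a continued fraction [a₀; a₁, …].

658619 ÷ 9548 → quotient 68, remainder 9355
9548 ÷ 9355 → quotient 1, remainder 193
9355 ÷ 193 → quotient 48, remainder 91
193 ÷ 91 → quotient 2, remainder 11
91 ÷ 11 → quotient 8, remainder 3
11 ÷ 3 → quotient 3, remainder 2
3 ÷ 2 → quotient 1, remainder 1
2 ÷ 1 → quotient 2, remainder 0

[68; 1, 48, 2, 8, 3, 1, 2]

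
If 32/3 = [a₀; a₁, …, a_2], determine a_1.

1

Repeatedly divide and take the remainder:
32 ÷ 3 → quotient 10, remainder 2
3 ÷ 2 → quotient 1, remainder 1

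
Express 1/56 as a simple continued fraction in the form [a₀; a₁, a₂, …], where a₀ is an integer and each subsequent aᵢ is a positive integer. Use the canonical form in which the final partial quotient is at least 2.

1 ÷ 56 → quotient 0, remainder 1
56 ÷ 1 → quotient 56, remainder 0

[0; 56]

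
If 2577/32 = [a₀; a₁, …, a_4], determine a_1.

⌊2577/32⌋ = 80, remainder 17
⌊32/17⌋ = 1, remainder 15

1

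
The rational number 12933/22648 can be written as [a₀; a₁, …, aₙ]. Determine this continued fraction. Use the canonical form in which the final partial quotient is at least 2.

Repeatedly divide and take the remainder:
⌊12933/22648⌋ = 0, remainder 12933
⌊22648/12933⌋ = 1, remainder 9715
⌊12933/9715⌋ = 1, remainder 3218
⌊9715/3218⌋ = 3, remainder 61
⌊3218/61⌋ = 52, remainder 46
⌊61/46⌋ = 1, remainder 15
⌊46/15⌋ = 3, remainder 1
⌊15/1⌋ = 15, remainder 0

[0; 1, 1, 3, 52, 1, 3, 15]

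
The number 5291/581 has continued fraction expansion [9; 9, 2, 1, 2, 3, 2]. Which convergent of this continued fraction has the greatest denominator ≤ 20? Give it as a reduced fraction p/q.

a_0 = 9: 9/1  (≤ bound)
a_1 = 9: 82/9  (≤ bound)
a_2 = 2: 173/19  (≤ bound)
a_3 = 1: 255/28  (> 20, stop)

173/19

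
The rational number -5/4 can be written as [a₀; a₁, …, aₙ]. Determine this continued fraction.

[-2; 1, 3]

⌊-5/4⌋ = -2, remainder 3
⌊4/3⌋ = 1, remainder 1
⌊3/1⌋ = 3, remainder 0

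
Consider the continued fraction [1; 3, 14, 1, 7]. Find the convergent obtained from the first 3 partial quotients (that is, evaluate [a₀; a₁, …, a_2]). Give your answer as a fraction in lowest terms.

57/43

Starting at the tail and folding back:
Start with 14.
3 + 1/(14/1) = 3 + 1/14 = 43/14
1 + 1/(43/14) = 1 + 14/43 = 57/43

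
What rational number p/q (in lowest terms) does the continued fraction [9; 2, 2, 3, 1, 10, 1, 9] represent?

24163/2568

Start with 9.
1 + 1/(9/1) = 1 + 1/9 = 10/9
10 + 1/(10/9) = 10 + 9/10 = 109/10
1 + 1/(109/10) = 1 + 10/109 = 119/109
3 + 1/(119/109) = 3 + 109/119 = 466/119
2 + 1/(466/119) = 2 + 119/466 = 1051/466
2 + 1/(1051/466) = 2 + 466/1051 = 2568/1051
9 + 1/(2568/1051) = 9 + 1051/2568 = 24163/2568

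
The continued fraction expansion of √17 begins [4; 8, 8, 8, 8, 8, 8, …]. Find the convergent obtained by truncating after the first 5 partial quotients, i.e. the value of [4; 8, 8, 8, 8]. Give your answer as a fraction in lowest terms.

17684/4289

Build up convergents one term at a time:
a_0 = 4: 4/1
a_1 = 8: 33/8
a_2 = 8: 268/65
a_3 = 8: 2177/528
a_4 = 8: 17684/4289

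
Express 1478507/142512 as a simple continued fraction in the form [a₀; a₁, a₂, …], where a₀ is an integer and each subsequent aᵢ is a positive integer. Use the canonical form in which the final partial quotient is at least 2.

Repeatedly divide and take the remainder:
1478507 ÷ 142512 → quotient 10, remainder 53387
142512 ÷ 53387 → quotient 2, remainder 35738
53387 ÷ 35738 → quotient 1, remainder 17649
35738 ÷ 17649 → quotient 2, remainder 440
17649 ÷ 440 → quotient 40, remainder 49
440 ÷ 49 → quotient 8, remainder 48
49 ÷ 48 → quotient 1, remainder 1
48 ÷ 1 → quotient 48, remainder 0

[10; 2, 1, 2, 40, 8, 1, 48]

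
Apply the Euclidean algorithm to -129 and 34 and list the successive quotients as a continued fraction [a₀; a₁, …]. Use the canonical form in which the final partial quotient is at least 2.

-129 = -4·34 + 7, so a_0 = -4
34 = 4·7 + 6, so a_1 = 4
7 = 1·6 + 1, so a_2 = 1
6 = 6·1 + 0, so a_3 = 6

[-4; 4, 1, 6]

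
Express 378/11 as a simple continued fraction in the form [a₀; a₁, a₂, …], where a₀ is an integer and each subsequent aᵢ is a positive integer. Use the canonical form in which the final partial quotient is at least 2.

[34; 2, 1, 3]

Apply division with remainder until the remainder is 0:
378 ÷ 11 → quotient 34, remainder 4
11 ÷ 4 → quotient 2, remainder 3
4 ÷ 3 → quotient 1, remainder 1
3 ÷ 1 → quotient 3, remainder 0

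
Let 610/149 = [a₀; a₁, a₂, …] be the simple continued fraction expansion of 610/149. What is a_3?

Run the Euclidean algorithm, recording each quotient:
⌊610/149⌋ = 4, remainder 14
⌊149/14⌋ = 10, remainder 9
⌊14/9⌋ = 1, remainder 5
⌊9/5⌋ = 1, remainder 4

1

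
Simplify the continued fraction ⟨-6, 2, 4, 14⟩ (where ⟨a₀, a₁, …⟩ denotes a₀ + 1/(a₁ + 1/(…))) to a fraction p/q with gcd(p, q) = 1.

-711/128

Start with 14.
4 + 1/(14/1) = 4 + 1/14 = 57/14
2 + 1/(57/14) = 2 + 14/57 = 128/57
-6 + 1/(128/57) = -6 + 57/128 = -711/128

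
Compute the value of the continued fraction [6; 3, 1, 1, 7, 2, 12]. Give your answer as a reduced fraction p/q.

8853/1409

Compute successive convergents:
a_0 = 6: 6/1
a_1 = 3: 19/3
a_2 = 1: 25/4
a_3 = 1: 44/7
a_4 = 7: 333/53
a_5 = 2: 710/113
a_6 = 12: 8853/1409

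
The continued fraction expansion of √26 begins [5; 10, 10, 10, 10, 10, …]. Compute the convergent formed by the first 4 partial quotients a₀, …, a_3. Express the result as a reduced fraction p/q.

5201/1020

Build up convergents one term at a time:
a_0 = 5: 5/1
a_1 = 10: 51/10
a_2 = 10: 515/101
a_3 = 10: 5201/1020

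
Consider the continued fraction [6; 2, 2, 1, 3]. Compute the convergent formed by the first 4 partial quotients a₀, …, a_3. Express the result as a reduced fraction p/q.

45/7

Compute successive convergents:
a_0 = 6: 6/1
a_1 = 2: 13/2
a_2 = 2: 32/5
a_3 = 1: 45/7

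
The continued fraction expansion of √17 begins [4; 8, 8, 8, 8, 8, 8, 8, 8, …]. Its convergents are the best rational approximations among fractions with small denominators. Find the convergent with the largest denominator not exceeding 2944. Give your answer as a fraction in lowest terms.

List convergents until the denominator exceeds the bound:
a_0 = 4: 4/1  (≤ bound)
a_1 = 8: 33/8  (≤ bound)
a_2 = 8: 268/65  (≤ bound)
a_3 = 8: 2177/528  (≤ bound)
a_4 = 8: 17684/4289  (> 2944, stop)

2177/528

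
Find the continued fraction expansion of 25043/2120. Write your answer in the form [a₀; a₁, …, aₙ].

⌊25043/2120⌋ = 11, remainder 1723
⌊2120/1723⌋ = 1, remainder 397
⌊1723/397⌋ = 4, remainder 135
⌊397/135⌋ = 2, remainder 127
⌊135/127⌋ = 1, remainder 8
⌊127/8⌋ = 15, remainder 7
⌊8/7⌋ = 1, remainder 1
⌊7/1⌋ = 7, remainder 0

[11; 1, 4, 2, 1, 15, 1, 7]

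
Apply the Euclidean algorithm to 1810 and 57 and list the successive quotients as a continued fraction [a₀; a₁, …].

Run the Euclidean algorithm, recording each quotient:
1810 = 31·57 + 43, so a_0 = 31
57 = 1·43 + 14, so a_1 = 1
43 = 3·14 + 1, so a_2 = 3
14 = 14·1 + 0, so a_3 = 14

[31; 1, 3, 14]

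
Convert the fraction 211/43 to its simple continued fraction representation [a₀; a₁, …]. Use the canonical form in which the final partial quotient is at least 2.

[4; 1, 9, 1, 3]

Run the Euclidean algorithm, recording each quotient:
211 = 4·43 + 39, so a_0 = 4
43 = 1·39 + 4, so a_1 = 1
39 = 9·4 + 3, so a_2 = 9
4 = 1·3 + 1, so a_3 = 1
3 = 3·1 + 0, so a_4 = 3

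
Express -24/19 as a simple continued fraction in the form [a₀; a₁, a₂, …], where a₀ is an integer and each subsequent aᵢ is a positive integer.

⌊-24/19⌋ = -2, remainder 14
⌊19/14⌋ = 1, remainder 5
⌊14/5⌋ = 2, remainder 4
⌊5/4⌋ = 1, remainder 1
⌊4/1⌋ = 4, remainder 0

[-2; 1, 2, 1, 4]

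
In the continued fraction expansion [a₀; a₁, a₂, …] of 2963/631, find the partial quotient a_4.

2

Repeatedly divide and take the remainder:
2963 = 4·631 + 439, so a_0 = 4
631 = 1·439 + 192, so a_1 = 1
439 = 2·192 + 55, so a_2 = 2
192 = 3·55 + 27, so a_3 = 3
55 = 2·27 + 1, so a_4 = 2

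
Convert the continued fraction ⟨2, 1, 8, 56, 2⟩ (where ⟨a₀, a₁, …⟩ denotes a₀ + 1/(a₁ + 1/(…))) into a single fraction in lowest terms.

2944/1019

Start with 2.
56 + 1/(2/1) = 56 + 1/2 = 113/2
8 + 1/(113/2) = 8 + 2/113 = 906/113
1 + 1/(906/113) = 1 + 113/906 = 1019/906
2 + 1/(1019/906) = 2 + 906/1019 = 2944/1019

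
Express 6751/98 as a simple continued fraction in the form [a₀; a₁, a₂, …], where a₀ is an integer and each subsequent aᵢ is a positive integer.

[68; 1, 7, 1, 10]

Run the Euclidean algorithm, recording each quotient:
6751 = 68·98 + 87, so a_0 = 68
98 = 1·87 + 11, so a_1 = 1
87 = 7·11 + 10, so a_2 = 7
11 = 1·10 + 1, so a_3 = 1
10 = 10·1 + 0, so a_4 = 10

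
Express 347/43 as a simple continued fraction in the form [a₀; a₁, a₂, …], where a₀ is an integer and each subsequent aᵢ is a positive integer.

[8; 14, 3]

347 = 8·43 + 3, so a_0 = 8
43 = 14·3 + 1, so a_1 = 14
3 = 3·1 + 0, so a_2 = 3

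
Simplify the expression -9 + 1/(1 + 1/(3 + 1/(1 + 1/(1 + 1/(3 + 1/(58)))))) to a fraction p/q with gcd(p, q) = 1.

Start with 58.
3 + 1/(58/1) = 3 + 1/58 = 175/58
1 + 1/(175/58) = 1 + 58/175 = 233/175
1 + 1/(233/175) = 1 + 175/233 = 408/233
3 + 1/(408/233) = 3 + 233/408 = 1457/408
1 + 1/(1457/408) = 1 + 408/1457 = 1865/1457
-9 + 1/(1865/1457) = -9 + 1457/1865 = -15328/1865

-15328/1865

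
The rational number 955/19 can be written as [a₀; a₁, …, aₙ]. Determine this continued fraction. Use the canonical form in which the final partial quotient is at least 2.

Run the Euclidean algorithm, recording each quotient:
⌊955/19⌋ = 50, remainder 5
⌊19/5⌋ = 3, remainder 4
⌊5/4⌋ = 1, remainder 1
⌊4/1⌋ = 4, remainder 0

[50; 3, 1, 4]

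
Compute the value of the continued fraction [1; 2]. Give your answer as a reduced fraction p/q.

Use the convergent recurrence hₖ = aₖ·hₖ₋₁ + hₖ₋₂ (and likewise for the denominators kₖ):
a_0 = 1: 1/1
a_1 = 2: 3/2

3/2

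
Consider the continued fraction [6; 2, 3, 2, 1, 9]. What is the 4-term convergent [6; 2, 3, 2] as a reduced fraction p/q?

Work from the innermost term outward:
Start with 2.
3 + 1/(2/1) = 3 + 1/2 = 7/2
2 + 1/(7/2) = 2 + 2/7 = 16/7
6 + 1/(16/7) = 6 + 7/16 = 103/16

103/16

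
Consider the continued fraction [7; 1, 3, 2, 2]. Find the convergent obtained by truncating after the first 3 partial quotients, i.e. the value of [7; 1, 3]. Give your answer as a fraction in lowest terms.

a_0 = 7: 7/1
a_1 = 1: 8/1
a_2 = 3: 31/4

31/4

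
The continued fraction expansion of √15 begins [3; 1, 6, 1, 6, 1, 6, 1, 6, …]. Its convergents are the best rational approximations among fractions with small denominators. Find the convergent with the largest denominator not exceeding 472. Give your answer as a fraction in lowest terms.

1677/433

List convergents until the denominator exceeds the bound:
a_0 = 3: 3/1  (≤ bound)
a_1 = 1: 4/1  (≤ bound)
a_2 = 6: 27/7  (≤ bound)
a_3 = 1: 31/8  (≤ bound)
a_4 = 6: 213/55  (≤ bound)
a_5 = 1: 244/63  (≤ bound)
a_6 = 6: 1677/433  (≤ bound)
a_7 = 1: 1921/496  (> 472, stop)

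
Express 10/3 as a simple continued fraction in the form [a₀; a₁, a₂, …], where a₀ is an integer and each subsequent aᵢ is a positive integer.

[3; 3]

⌊10/3⌋ = 3, remainder 1
⌊3/1⌋ = 3, remainder 0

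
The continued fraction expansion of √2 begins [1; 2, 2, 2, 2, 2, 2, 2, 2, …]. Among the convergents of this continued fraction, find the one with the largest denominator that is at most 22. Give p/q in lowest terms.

17/12

a_0 = 1: 1/1  (≤ bound)
a_1 = 2: 3/2  (≤ bound)
a_2 = 2: 7/5  (≤ bound)
a_3 = 2: 17/12  (≤ bound)
a_4 = 2: 41/29  (> 22, stop)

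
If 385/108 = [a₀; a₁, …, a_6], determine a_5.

1

Apply division with remainder until the remainder is 0:
385 ÷ 108 → quotient 3, remainder 61
108 ÷ 61 → quotient 1, remainder 47
61 ÷ 47 → quotient 1, remainder 14
47 ÷ 14 → quotient 3, remainder 5
14 ÷ 5 → quotient 2, remainder 4
5 ÷ 4 → quotient 1, remainder 1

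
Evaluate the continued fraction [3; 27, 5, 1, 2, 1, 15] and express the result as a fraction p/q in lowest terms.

Use the convergent recurrence hₖ = aₖ·hₖ₋₁ + hₖ₋₂ (and likewise for the denominators kₖ):
a_0 = 3: 3/1
a_1 = 27: 82/27
a_2 = 5: 413/136
a_3 = 1: 495/163
a_4 = 2: 1403/462
a_5 = 1: 1898/625
a_6 = 15: 29873/9837

29873/9837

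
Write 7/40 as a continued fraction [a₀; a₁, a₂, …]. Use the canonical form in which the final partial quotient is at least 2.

[0; 5, 1, 2, 2]

7 = 0·40 + 7, so a_0 = 0
40 = 5·7 + 5, so a_1 = 5
7 = 1·5 + 2, so a_2 = 1
5 = 2·2 + 1, so a_3 = 2
2 = 2·1 + 0, so a_4 = 2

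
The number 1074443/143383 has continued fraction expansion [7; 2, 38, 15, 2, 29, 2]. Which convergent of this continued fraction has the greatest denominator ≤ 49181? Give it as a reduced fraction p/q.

a_0 = 7: 7/1  (≤ bound)
a_1 = 2: 15/2  (≤ bound)
a_2 = 38: 577/77  (≤ bound)
a_3 = 15: 8670/1157  (≤ bound)
a_4 = 2: 17917/2391  (≤ bound)
a_5 = 29: 528263/70496  (> 49181, stop)

17917/2391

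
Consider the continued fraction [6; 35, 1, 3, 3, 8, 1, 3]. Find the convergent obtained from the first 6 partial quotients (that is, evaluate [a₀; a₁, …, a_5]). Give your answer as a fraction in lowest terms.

Work from the innermost term outward:
Start with 8.
3 + 1/(8/1) = 3 + 1/8 = 25/8
3 + 1/(25/8) = 3 + 8/25 = 83/25
1 + 1/(83/25) = 1 + 25/83 = 108/83
35 + 1/(108/83) = 35 + 83/108 = 3863/108
6 + 1/(3863/108) = 6 + 108/3863 = 23286/3863

23286/3863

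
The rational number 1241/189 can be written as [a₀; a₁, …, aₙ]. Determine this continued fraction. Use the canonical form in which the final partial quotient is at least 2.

[6; 1, 1, 3, 3, 1, 1, 3]

⌊1241/189⌋ = 6, remainder 107
⌊189/107⌋ = 1, remainder 82
⌊107/82⌋ = 1, remainder 25
⌊82/25⌋ = 3, remainder 7
⌊25/7⌋ = 3, remainder 4
⌊7/4⌋ = 1, remainder 3
⌊4/3⌋ = 1, remainder 1
⌊3/1⌋ = 3, remainder 0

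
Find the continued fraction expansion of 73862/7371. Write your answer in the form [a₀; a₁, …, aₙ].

[10; 48, 2, 37, 2]

Repeatedly divide and take the remainder:
73862 = 10·7371 + 152, so a_0 = 10
7371 = 48·152 + 75, so a_1 = 48
152 = 2·75 + 2, so a_2 = 2
75 = 37·2 + 1, so a_3 = 37
2 = 2·1 + 0, so a_4 = 2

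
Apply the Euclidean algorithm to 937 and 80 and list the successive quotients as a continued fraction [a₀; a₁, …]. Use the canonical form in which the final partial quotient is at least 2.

Repeatedly divide and take the remainder:
937 ÷ 80 → quotient 11, remainder 57
80 ÷ 57 → quotient 1, remainder 23
57 ÷ 23 → quotient 2, remainder 11
23 ÷ 11 → quotient 2, remainder 1
11 ÷ 1 → quotient 11, remainder 0

[11; 1, 2, 2, 11]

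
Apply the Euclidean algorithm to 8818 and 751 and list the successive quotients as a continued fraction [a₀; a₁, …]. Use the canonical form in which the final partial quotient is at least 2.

[11; 1, 2, 1, 6, 1, 3, 6]

8818 ÷ 751 → quotient 11, remainder 557
751 ÷ 557 → quotient 1, remainder 194
557 ÷ 194 → quotient 2, remainder 169
194 ÷ 169 → quotient 1, remainder 25
169 ÷ 25 → quotient 6, remainder 19
25 ÷ 19 → quotient 1, remainder 6
19 ÷ 6 → quotient 3, remainder 1
6 ÷ 1 → quotient 6, remainder 0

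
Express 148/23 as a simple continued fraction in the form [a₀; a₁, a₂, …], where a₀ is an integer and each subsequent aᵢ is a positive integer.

[6; 2, 3, 3]

Apply division with remainder until the remainder is 0:
148 = 6·23 + 10, so a_0 = 6
23 = 2·10 + 3, so a_1 = 2
10 = 3·3 + 1, so a_2 = 3
3 = 3·1 + 0, so a_3 = 3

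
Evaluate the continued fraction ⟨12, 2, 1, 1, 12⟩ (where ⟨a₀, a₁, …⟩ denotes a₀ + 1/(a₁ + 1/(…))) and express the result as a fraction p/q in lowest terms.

Start with 12.
1 + 1/(12/1) = 1 + 1/12 = 13/12
1 + 1/(13/12) = 1 + 12/13 = 25/13
2 + 1/(25/13) = 2 + 13/25 = 63/25
12 + 1/(63/25) = 12 + 25/63 = 781/63

781/63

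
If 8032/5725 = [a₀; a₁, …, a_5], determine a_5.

6

Run the Euclidean algorithm, recording each quotient:
⌊8032/5725⌋ = 1, remainder 2307
⌊5725/2307⌋ = 2, remainder 1111
⌊2307/1111⌋ = 2, remainder 85
⌊1111/85⌋ = 13, remainder 6
⌊85/6⌋ = 14, remainder 1
⌊6/1⌋ = 6, remainder 0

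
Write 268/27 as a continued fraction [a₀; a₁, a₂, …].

268 ÷ 27 → quotient 9, remainder 25
27 ÷ 25 → quotient 1, remainder 2
25 ÷ 2 → quotient 12, remainder 1
2 ÷ 1 → quotient 2, remainder 0

[9; 1, 12, 2]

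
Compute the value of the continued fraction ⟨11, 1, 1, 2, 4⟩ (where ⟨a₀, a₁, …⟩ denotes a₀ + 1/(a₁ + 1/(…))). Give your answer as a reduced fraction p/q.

255/22

Start with 4.
2 + 1/(4/1) = 2 + 1/4 = 9/4
1 + 1/(9/4) = 1 + 4/9 = 13/9
1 + 1/(13/9) = 1 + 9/13 = 22/13
11 + 1/(22/13) = 11 + 13/22 = 255/22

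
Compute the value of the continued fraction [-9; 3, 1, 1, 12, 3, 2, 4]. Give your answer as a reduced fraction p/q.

Compute successive convergents:
a_0 = -9: -9/1
a_1 = 3: -26/3
a_2 = 1: -35/4
a_3 = 1: -61/7
a_4 = 12: -767/88
a_5 = 3: -2362/271
a_6 = 2: -5491/630
a_7 = 4: -24326/2791

-24326/2791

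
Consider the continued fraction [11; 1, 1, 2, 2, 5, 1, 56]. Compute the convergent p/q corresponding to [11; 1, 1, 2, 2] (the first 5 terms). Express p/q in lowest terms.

139/12

Compute successive convergents:
a_0 = 11: 11/1
a_1 = 1: 12/1
a_2 = 1: 23/2
a_3 = 2: 58/5
a_4 = 2: 139/12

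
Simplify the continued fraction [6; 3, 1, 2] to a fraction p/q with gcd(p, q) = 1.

69/11

Start with 2.
1 + 1/(2/1) = 1 + 1/2 = 3/2
3 + 1/(3/2) = 3 + 2/3 = 11/3
6 + 1/(11/3) = 6 + 3/11 = 69/11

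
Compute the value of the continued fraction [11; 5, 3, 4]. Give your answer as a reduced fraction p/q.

772/69

Work from the innermost term outward:
Start with 4.
3 + 1/(4/1) = 3 + 1/4 = 13/4
5 + 1/(13/4) = 5 + 4/13 = 69/13
11 + 1/(69/13) = 11 + 13/69 = 772/69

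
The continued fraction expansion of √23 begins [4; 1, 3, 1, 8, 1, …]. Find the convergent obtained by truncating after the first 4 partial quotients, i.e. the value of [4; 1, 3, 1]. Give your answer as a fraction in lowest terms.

Work from the innermost term outward:
Start with 1.
3 + 1/(1/1) = 3 + 1/1 = 4/1
1 + 1/(4/1) = 1 + 1/4 = 5/4
4 + 1/(5/4) = 4 + 4/5 = 24/5

24/5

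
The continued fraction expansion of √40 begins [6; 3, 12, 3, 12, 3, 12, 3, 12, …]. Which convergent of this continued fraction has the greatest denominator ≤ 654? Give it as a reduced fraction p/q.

721/114

List convergents until the denominator exceeds the bound:
a_0 = 6: 6/1  (≤ bound)
a_1 = 3: 19/3  (≤ bound)
a_2 = 12: 234/37  (≤ bound)
a_3 = 3: 721/114  (≤ bound)
a_4 = 12: 8886/1405  (> 654, stop)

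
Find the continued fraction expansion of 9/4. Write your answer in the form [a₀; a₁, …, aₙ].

Apply division with remainder until the remainder is 0:
9 = 2·4 + 1, so a_0 = 2
4 = 4·1 + 0, so a_1 = 4

[2; 4]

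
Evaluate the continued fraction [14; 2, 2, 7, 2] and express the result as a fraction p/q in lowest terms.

1138/79

Start with 2.
7 + 1/(2/1) = 7 + 1/2 = 15/2
2 + 1/(15/2) = 2 + 2/15 = 32/15
2 + 1/(32/15) = 2 + 15/32 = 79/32
14 + 1/(79/32) = 14 + 32/79 = 1138/79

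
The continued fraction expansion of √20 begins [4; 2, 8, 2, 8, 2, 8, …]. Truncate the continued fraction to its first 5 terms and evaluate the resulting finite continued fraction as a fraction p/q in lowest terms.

1364/305

Starting at the tail and folding back:
Start with 8.
2 + 1/(8/1) = 2 + 1/8 = 17/8
8 + 1/(17/8) = 8 + 8/17 = 144/17
2 + 1/(144/17) = 2 + 17/144 = 305/144
4 + 1/(305/144) = 4 + 144/305 = 1364/305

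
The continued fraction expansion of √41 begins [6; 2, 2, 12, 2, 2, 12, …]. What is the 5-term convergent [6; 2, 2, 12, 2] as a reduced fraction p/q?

826/129

Start with 2.
12 + 1/(2/1) = 12 + 1/2 = 25/2
2 + 1/(25/2) = 2 + 2/25 = 52/25
2 + 1/(52/25) = 2 + 25/52 = 129/52
6 + 1/(129/52) = 6 + 52/129 = 826/129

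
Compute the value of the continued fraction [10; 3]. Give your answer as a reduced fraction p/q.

31/3

Starting at the tail and folding back:
Start with 3.
10 + 1/(3/1) = 10 + 1/3 = 31/3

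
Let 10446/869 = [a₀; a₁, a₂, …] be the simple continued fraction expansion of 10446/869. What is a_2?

Run the Euclidean algorithm, recording each quotient:
10446 = 12·869 + 18, so a_0 = 12
869 = 48·18 + 5, so a_1 = 48
18 = 3·5 + 3, so a_2 = 3

3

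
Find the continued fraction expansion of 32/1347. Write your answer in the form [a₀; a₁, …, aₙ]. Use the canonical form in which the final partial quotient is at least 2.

32 = 0·1347 + 32, so a_0 = 0
1347 = 42·32 + 3, so a_1 = 42
32 = 10·3 + 2, so a_2 = 10
3 = 1·2 + 1, so a_3 = 1
2 = 2·1 + 0, so a_4 = 2

[0; 42, 10, 1, 2]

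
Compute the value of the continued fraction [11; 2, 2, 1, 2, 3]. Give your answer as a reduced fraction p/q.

731/64

Build up convergents one term at a time:
a_0 = 11: 11/1
a_1 = 2: 23/2
a_2 = 2: 57/5
a_3 = 1: 80/7
a_4 = 2: 217/19
a_5 = 3: 731/64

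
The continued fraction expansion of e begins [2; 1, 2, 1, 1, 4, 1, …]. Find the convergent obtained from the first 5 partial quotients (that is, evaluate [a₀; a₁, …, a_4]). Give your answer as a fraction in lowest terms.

19/7

Work from the innermost term outward:
Start with 1.
1 + 1/(1/1) = 1 + 1/1 = 2/1
2 + 1/(2/1) = 2 + 1/2 = 5/2
1 + 1/(5/2) = 1 + 2/5 = 7/5
2 + 1/(7/5) = 2 + 5/7 = 19/7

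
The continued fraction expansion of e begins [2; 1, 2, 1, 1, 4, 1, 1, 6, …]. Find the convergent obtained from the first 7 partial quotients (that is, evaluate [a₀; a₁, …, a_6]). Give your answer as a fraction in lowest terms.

106/39

a_0 = 2: 2/1
a_1 = 1: 3/1
a_2 = 2: 8/3
a_3 = 1: 11/4
a_4 = 1: 19/7
a_5 = 4: 87/32
a_6 = 1: 106/39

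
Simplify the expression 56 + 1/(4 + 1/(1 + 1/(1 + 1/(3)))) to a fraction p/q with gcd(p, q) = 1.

1799/32

Build up convergents one term at a time:
a_0 = 56: 56/1
a_1 = 4: 225/4
a_2 = 1: 281/5
a_3 = 1: 506/9
a_4 = 3: 1799/32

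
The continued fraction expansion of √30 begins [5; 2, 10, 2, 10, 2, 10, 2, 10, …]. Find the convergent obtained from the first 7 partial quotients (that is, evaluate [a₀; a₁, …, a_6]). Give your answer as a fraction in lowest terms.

a_0 = 5: 5/1
a_1 = 2: 11/2
a_2 = 10: 115/21
a_3 = 2: 241/44
a_4 = 10: 2525/461
a_5 = 2: 5291/966
a_6 = 10: 55435/10121

55435/10121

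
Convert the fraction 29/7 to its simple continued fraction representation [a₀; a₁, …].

[4; 7]

Apply division with remainder until the remainder is 0:
29 ÷ 7 → quotient 4, remainder 1
7 ÷ 1 → quotient 7, remainder 0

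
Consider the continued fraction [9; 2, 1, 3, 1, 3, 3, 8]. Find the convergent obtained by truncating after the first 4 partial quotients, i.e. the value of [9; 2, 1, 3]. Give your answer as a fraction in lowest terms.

a_0 = 9: 9/1
a_1 = 2: 19/2
a_2 = 1: 28/3
a_3 = 3: 103/11

103/11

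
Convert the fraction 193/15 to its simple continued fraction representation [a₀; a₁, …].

Run the Euclidean algorithm, recording each quotient:
193 ÷ 15 → quotient 12, remainder 13
15 ÷ 13 → quotient 1, remainder 2
13 ÷ 2 → quotient 6, remainder 1
2 ÷ 1 → quotient 2, remainder 0

[12; 1, 6, 2]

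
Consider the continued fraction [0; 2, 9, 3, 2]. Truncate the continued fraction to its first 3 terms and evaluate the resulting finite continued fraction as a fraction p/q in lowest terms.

a_0 = 0: 0/1
a_1 = 2: 1/2
a_2 = 9: 9/19

9/19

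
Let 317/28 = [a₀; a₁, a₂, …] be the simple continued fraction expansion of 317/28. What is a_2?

⌊317/28⌋ = 11, remainder 9
⌊28/9⌋ = 3, remainder 1
⌊9/1⌋ = 9, remainder 0

9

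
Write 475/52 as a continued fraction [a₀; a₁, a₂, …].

[9; 7, 2, 3]

⌊475/52⌋ = 9, remainder 7
⌊52/7⌋ = 7, remainder 3
⌊7/3⌋ = 2, remainder 1
⌊3/1⌋ = 3, remainder 0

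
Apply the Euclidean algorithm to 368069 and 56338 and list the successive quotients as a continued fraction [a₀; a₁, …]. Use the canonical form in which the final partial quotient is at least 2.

[6; 1, 1, 7, 42, 14, 1, 5]

Run the Euclidean algorithm, recording each quotient:
⌊368069/56338⌋ = 6, remainder 30041
⌊56338/30041⌋ = 1, remainder 26297
⌊30041/26297⌋ = 1, remainder 3744
⌊26297/3744⌋ = 7, remainder 89
⌊3744/89⌋ = 42, remainder 6
⌊89/6⌋ = 14, remainder 5
⌊6/5⌋ = 1, remainder 1
⌊5/1⌋ = 5, remainder 0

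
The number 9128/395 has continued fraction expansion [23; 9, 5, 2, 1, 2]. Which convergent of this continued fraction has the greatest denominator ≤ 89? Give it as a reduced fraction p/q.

1063/46

a_0 = 23: 23/1  (≤ bound)
a_1 = 9: 208/9  (≤ bound)
a_2 = 5: 1063/46  (≤ bound)
a_3 = 2: 2334/101  (> 89, stop)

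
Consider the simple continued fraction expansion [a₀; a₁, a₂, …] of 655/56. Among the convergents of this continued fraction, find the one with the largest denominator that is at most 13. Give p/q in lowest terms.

117/10

a_0 = 11: 11/1  (≤ bound)
a_1 = 1: 12/1  (≤ bound)
a_2 = 2: 35/3  (≤ bound)
a_3 = 3: 117/10  (≤ bound)
a_4 = 2: 269/23  (> 13, stop)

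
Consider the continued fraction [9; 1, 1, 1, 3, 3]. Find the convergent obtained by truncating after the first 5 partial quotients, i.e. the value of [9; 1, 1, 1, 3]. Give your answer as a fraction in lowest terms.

Start with 3.
1 + 1/(3/1) = 1 + 1/3 = 4/3
1 + 1/(4/3) = 1 + 3/4 = 7/4
1 + 1/(7/4) = 1 + 4/7 = 11/7
9 + 1/(11/7) = 9 + 7/11 = 106/11

106/11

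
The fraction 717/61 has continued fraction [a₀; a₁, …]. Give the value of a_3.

717 ÷ 61 → quotient 11, remainder 46
61 ÷ 46 → quotient 1, remainder 15
46 ÷ 15 → quotient 3, remainder 1
15 ÷ 1 → quotient 15, remainder 0

15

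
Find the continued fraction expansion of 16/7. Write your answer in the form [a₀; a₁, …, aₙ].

[2; 3, 2]

16 = 2·7 + 2, so a_0 = 2
7 = 3·2 + 1, so a_1 = 3
2 = 2·1 + 0, so a_2 = 2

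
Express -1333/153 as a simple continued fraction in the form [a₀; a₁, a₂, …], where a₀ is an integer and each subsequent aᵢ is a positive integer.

-1333 = -9·153 + 44, so a_0 = -9
153 = 3·44 + 21, so a_1 = 3
44 = 2·21 + 2, so a_2 = 2
21 = 10·2 + 1, so a_3 = 10
2 = 2·1 + 0, so a_4 = 2

[-9; 3, 2, 10, 2]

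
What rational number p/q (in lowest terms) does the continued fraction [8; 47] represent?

Collapse the nested fraction from the inside out:
Start with 47.
8 + 1/(47/1) = 8 + 1/47 = 377/47

377/47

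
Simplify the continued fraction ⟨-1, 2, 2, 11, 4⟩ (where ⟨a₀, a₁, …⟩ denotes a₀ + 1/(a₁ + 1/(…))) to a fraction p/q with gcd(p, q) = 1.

Start with 4.
11 + 1/(4/1) = 11 + 1/4 = 45/4
2 + 1/(45/4) = 2 + 4/45 = 94/45
2 + 1/(94/45) = 2 + 45/94 = 233/94
-1 + 1/(233/94) = -1 + 94/233 = -139/233

-139/233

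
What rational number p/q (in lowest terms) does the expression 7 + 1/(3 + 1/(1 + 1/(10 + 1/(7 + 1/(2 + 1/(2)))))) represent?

a_0 = 7: 7/1
a_1 = 3: 22/3
a_2 = 1: 29/4
a_3 = 10: 312/43
a_4 = 7: 2213/305
a_5 = 2: 4738/653
a_6 = 2: 11689/1611

11689/1611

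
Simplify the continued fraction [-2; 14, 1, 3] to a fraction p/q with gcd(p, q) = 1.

Build up convergents one term at a time:
a_0 = -2: -2/1
a_1 = 14: -27/14
a_2 = 1: -29/15
a_3 = 3: -114/59

-114/59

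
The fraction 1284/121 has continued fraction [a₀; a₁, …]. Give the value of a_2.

1284 ÷ 121 → quotient 10, remainder 74
121 ÷ 74 → quotient 1, remainder 47
74 ÷ 47 → quotient 1, remainder 27

1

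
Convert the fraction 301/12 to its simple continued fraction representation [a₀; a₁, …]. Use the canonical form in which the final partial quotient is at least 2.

[25; 12]

⌊301/12⌋ = 25, remainder 1
⌊12/1⌋ = 12, remainder 0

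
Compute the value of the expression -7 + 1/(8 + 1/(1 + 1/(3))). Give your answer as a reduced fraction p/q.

-241/35

Collapse the nested fraction from the inside out:
Start with 3.
1 + 1/(3/1) = 1 + 1/3 = 4/3
8 + 1/(4/3) = 8 + 3/4 = 35/4
-7 + 1/(35/4) = -7 + 4/35 = -241/35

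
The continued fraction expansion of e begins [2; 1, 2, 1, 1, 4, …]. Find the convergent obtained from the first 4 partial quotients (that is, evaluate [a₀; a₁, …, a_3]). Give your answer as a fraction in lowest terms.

Work from the innermost term outward:
Start with 1.
2 + 1/(1/1) = 2 + 1/1 = 3/1
1 + 1/(3/1) = 1 + 1/3 = 4/3
2 + 1/(4/3) = 2 + 3/4 = 11/4

11/4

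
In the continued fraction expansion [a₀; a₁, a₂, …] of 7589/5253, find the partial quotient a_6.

7589 ÷ 5253 → quotient 1, remainder 2336
5253 ÷ 2336 → quotient 2, remainder 581
2336 ÷ 581 → quotient 4, remainder 12
581 ÷ 12 → quotient 48, remainder 5
12 ÷ 5 → quotient 2, remainder 2
5 ÷ 2 → quotient 2, remainder 1
2 ÷ 1 → quotient 2, remainder 0

2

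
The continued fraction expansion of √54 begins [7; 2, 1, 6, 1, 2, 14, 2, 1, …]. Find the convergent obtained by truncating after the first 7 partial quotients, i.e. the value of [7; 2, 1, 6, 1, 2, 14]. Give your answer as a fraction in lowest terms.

Start with 14.
2 + 1/(14/1) = 2 + 1/14 = 29/14
1 + 1/(29/14) = 1 + 14/29 = 43/29
6 + 1/(43/29) = 6 + 29/43 = 287/43
1 + 1/(287/43) = 1 + 43/287 = 330/287
2 + 1/(330/287) = 2 + 287/330 = 947/330
7 + 1/(947/330) = 7 + 330/947 = 6959/947

6959/947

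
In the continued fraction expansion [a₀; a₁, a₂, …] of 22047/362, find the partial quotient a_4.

Run the Euclidean algorithm, recording each quotient:
22047 ÷ 362 → quotient 60, remainder 327
362 ÷ 327 → quotient 1, remainder 35
327 ÷ 35 → quotient 9, remainder 12
35 ÷ 12 → quotient 2, remainder 11
12 ÷ 11 → quotient 1, remainder 1

1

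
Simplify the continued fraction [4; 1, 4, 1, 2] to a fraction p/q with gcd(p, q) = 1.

82/17

a_0 = 4: 4/1
a_1 = 1: 5/1
a_2 = 4: 24/5
a_3 = 1: 29/6
a_4 = 2: 82/17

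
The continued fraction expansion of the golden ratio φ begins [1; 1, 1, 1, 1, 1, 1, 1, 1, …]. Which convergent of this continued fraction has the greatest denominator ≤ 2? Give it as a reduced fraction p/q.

a_0 = 1: 1/1  (≤ bound)
a_1 = 1: 2/1  (≤ bound)
a_2 = 1: 3/2  (≤ bound)
a_3 = 1: 5/3  (> 2, stop)

3/2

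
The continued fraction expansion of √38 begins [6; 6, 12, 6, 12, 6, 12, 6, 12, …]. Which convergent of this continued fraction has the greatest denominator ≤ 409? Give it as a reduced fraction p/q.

a_0 = 6: 6/1  (≤ bound)
a_1 = 6: 37/6  (≤ bound)
a_2 = 12: 450/73  (≤ bound)
a_3 = 6: 2737/444  (> 409, stop)

450/73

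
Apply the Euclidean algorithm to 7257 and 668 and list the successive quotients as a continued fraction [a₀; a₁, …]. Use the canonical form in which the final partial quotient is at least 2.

[10; 1, 6, 2, 1, 14, 2]

7257 ÷ 668 → quotient 10, remainder 577
668 ÷ 577 → quotient 1, remainder 91
577 ÷ 91 → quotient 6, remainder 31
91 ÷ 31 → quotient 2, remainder 29
31 ÷ 29 → quotient 1, remainder 2
29 ÷ 2 → quotient 14, remainder 1
2 ÷ 1 → quotient 2, remainder 0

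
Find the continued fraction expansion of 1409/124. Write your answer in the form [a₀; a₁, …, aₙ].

Repeatedly divide and take the remainder:
⌊1409/124⌋ = 11, remainder 45
⌊124/45⌋ = 2, remainder 34
⌊45/34⌋ = 1, remainder 11
⌊34/11⌋ = 3, remainder 1
⌊11/1⌋ = 11, remainder 0

[11; 2, 1, 3, 11]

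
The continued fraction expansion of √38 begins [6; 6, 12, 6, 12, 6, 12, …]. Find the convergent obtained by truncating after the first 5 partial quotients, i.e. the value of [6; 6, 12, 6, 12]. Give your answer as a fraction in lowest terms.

Work from the innermost term outward:
Start with 12.
6 + 1/(12/1) = 6 + 1/12 = 73/12
12 + 1/(73/12) = 12 + 12/73 = 888/73
6 + 1/(888/73) = 6 + 73/888 = 5401/888
6 + 1/(5401/888) = 6 + 888/5401 = 33294/5401

33294/5401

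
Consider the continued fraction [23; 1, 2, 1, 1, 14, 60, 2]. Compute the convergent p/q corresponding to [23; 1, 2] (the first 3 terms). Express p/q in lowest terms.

71/3

a_0 = 23: 23/1
a_1 = 1: 24/1
a_2 = 2: 71/3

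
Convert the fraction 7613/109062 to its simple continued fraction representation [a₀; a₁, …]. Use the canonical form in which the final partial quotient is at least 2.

7613 = 0·109062 + 7613, so a_0 = 0
109062 = 14·7613 + 2480, so a_1 = 14
7613 = 3·2480 + 173, so a_2 = 3
2480 = 14·173 + 58, so a_3 = 14
173 = 2·58 + 57, so a_4 = 2
58 = 1·57 + 1, so a_5 = 1
57 = 57·1 + 0, so a_6 = 57

[0; 14, 3, 14, 2, 1, 57]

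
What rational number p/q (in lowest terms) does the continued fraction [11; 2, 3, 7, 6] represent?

3578/313

Start with 6.
7 + 1/(6/1) = 7 + 1/6 = 43/6
3 + 1/(43/6) = 3 + 6/43 = 135/43
2 + 1/(135/43) = 2 + 43/135 = 313/135
11 + 1/(313/135) = 11 + 135/313 = 3578/313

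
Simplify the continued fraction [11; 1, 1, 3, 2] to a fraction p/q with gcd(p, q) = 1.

Compute successive convergents:
a_0 = 11: 11/1
a_1 = 1: 12/1
a_2 = 1: 23/2
a_3 = 3: 81/7
a_4 = 2: 185/16

185/16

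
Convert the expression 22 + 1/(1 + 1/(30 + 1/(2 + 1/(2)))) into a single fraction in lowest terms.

Start with 2.
2 + 1/(2/1) = 2 + 1/2 = 5/2
30 + 1/(5/2) = 30 + 2/5 = 152/5
1 + 1/(152/5) = 1 + 5/152 = 157/152
22 + 1/(157/152) = 22 + 152/157 = 3606/157

3606/157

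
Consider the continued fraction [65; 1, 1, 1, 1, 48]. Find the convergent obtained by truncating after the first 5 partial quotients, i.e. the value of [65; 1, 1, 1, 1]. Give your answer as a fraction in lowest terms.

328/5

Collapse the nested fraction from the inside out:
Start with 1.
1 + 1/(1/1) = 1 + 1/1 = 2/1
1 + 1/(2/1) = 1 + 1/2 = 3/2
1 + 1/(3/2) = 1 + 2/3 = 5/3
65 + 1/(5/3) = 65 + 3/5 = 328/5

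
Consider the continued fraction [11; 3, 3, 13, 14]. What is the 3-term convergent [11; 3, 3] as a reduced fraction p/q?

Work from the innermost term outward:
Start with 3.
3 + 1/(3/1) = 3 + 1/3 = 10/3
11 + 1/(10/3) = 11 + 3/10 = 113/10

113/10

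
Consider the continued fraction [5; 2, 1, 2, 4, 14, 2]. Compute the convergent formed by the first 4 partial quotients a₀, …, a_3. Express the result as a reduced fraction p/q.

43/8

a_0 = 5: 5/1
a_1 = 2: 11/2
a_2 = 1: 16/3
a_3 = 2: 43/8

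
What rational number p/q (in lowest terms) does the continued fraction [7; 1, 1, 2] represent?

38/5

Compute successive convergents:
a_0 = 7: 7/1
a_1 = 1: 8/1
a_2 = 1: 15/2
a_3 = 2: 38/5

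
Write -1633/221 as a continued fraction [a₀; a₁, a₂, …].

-1633 = -8·221 + 135, so a_0 = -8
221 = 1·135 + 86, so a_1 = 1
135 = 1·86 + 49, so a_2 = 1
86 = 1·49 + 37, so a_3 = 1
49 = 1·37 + 12, so a_4 = 1
37 = 3·12 + 1, so a_5 = 3
12 = 12·1 + 0, so a_6 = 12

[-8; 1, 1, 1, 1, 3, 12]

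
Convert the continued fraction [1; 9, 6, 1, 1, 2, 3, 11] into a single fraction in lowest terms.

a_0 = 1: 1/1
a_1 = 9: 10/9
a_2 = 6: 61/55
a_3 = 1: 71/64
a_4 = 1: 132/119
a_5 = 2: 335/302
a_6 = 3: 1137/1025
a_7 = 11: 12842/11577

12842/11577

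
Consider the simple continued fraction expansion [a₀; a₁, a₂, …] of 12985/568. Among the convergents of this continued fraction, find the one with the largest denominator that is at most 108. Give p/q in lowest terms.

823/36

List convergents until the denominator exceeds the bound:
a_0 = 22: 22/1  (≤ bound)
a_1 = 1: 23/1  (≤ bound)
a_2 = 6: 160/7  (≤ bound)
a_3 = 5: 823/36  (≤ bound)
a_4 = 3: 2629/115  (> 108, stop)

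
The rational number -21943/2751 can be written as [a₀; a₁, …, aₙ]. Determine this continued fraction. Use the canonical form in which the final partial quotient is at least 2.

[-8; 42, 3, 10, 2]

⌊-21943/2751⌋ = -8, remainder 65
⌊2751/65⌋ = 42, remainder 21
⌊65/21⌋ = 3, remainder 2
⌊21/2⌋ = 10, remainder 1
⌊2/1⌋ = 2, remainder 0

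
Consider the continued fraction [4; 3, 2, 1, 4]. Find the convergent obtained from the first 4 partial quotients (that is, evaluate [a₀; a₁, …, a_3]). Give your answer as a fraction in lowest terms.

43/10

Use the convergent recurrence hₖ = aₖ·hₖ₋₁ + hₖ₋₂ (and likewise for the denominators kₖ):
a_0 = 4: 4/1
a_1 = 3: 13/3
a_2 = 2: 30/7
a_3 = 1: 43/10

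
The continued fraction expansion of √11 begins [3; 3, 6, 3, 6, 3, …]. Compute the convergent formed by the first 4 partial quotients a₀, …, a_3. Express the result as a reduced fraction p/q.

Start with 3.
6 + 1/(3/1) = 6 + 1/3 = 19/3
3 + 1/(19/3) = 3 + 3/19 = 60/19
3 + 1/(60/19) = 3 + 19/60 = 199/60

199/60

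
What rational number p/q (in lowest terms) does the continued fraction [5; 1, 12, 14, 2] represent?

Starting at the tail and folding back:
Start with 2.
14 + 1/(2/1) = 14 + 1/2 = 29/2
12 + 1/(29/2) = 12 + 2/29 = 350/29
1 + 1/(350/29) = 1 + 29/350 = 379/350
5 + 1/(379/350) = 5 + 350/379 = 2245/379

2245/379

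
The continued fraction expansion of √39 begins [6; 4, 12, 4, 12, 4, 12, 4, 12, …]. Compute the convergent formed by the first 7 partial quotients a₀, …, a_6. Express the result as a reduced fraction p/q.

764394/122401

Start with 12.
4 + 1/(12/1) = 4 + 1/12 = 49/12
12 + 1/(49/12) = 12 + 12/49 = 600/49
4 + 1/(600/49) = 4 + 49/600 = 2449/600
12 + 1/(2449/600) = 12 + 600/2449 = 29988/2449
4 + 1/(29988/2449) = 4 + 2449/29988 = 122401/29988
6 + 1/(122401/29988) = 6 + 29988/122401 = 764394/122401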